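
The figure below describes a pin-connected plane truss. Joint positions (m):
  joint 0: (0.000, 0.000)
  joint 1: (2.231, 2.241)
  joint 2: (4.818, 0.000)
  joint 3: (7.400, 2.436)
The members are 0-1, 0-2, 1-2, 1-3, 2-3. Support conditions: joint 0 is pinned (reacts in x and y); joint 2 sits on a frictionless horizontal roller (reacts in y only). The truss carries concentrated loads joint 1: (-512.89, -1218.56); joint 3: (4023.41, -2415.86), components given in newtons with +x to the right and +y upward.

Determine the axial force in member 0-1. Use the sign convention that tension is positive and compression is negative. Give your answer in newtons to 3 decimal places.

3437.443

N=4 nodes, M=5 members, R=3 reactions → 2N=8, M+R=8
member 0 (0-1): L=3.1622, (cx,cy)=(0.7055,0.7087)
member 1 (0-2): L=4.8180, (cx,cy)=(1.0000,0.0000)
member 2 (1-2): L=3.4227, (cx,cy)=(0.7558,-0.6548)
member 3 (1-3): L=5.1727, (cx,cy)=(0.9993,0.0377)
member 4 (2-3): L=3.5498, (cx,cy)=(0.7274,0.6862)
solve A·x = −loads:
  F[0-1] = +3437.4426 N (tension)
  F[0-2] = +1085.3224 N (tension)
  F[1-2] = -5186.5388 N (compression)
  F[1-3] = +6863.1768 N (tension)
  F[2-3] = -3897.4371 N (compression)
  Rx@0 = -3510.5200 N
  Ry@0 = -2436.0681 N
  Ry@2 = +6070.4881 N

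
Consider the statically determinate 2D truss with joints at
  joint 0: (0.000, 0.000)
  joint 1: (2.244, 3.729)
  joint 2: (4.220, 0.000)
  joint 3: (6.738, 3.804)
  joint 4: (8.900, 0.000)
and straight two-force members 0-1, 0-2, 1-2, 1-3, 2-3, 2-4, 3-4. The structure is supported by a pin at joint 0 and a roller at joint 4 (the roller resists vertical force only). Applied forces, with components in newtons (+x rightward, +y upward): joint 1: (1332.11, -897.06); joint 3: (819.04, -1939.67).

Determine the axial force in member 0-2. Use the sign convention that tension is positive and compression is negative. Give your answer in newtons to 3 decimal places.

N=5 nodes, M=7 members, R=3 reactions → 2N=10, M+R=10
member 0 (0-1): L=4.3521, (cx,cy)=(0.5156,0.8568)
member 1 (0-2): L=4.2200, (cx,cy)=(1.0000,0.0000)
member 2 (1-2): L=4.2202, (cx,cy)=(0.4682,-0.8836)
member 3 (1-3): L=4.4946, (cx,cy)=(0.9999,0.0167)
member 4 (2-3): L=4.5619, (cx,cy)=(0.5520,0.8339)
member 5 (2-4): L=4.6800, (cx,cy)=(1.0000,0.0000)
member 6 (3-4): L=4.3755, (cx,cy)=(0.4941,-0.8694)
solve A·x = −loads:
  F[0-1] = -272.9355 N (compression)
  F[0-2] = +2291.8784 N (tension)
  F[1-2] = -771.5555 N (compression)
  F[1-3] = -1111.7315 N (compression)
  F[2-3] = +817.5807 N (tension)
  F[2-4] = +1479.3403 N (tension)
  F[3-4] = -2993.8926 N (compression)
  Rx@0 = -2151.1500 N
  Ry@0 = +233.8575 N
  Ry@4 = +2602.8725 N

2291.878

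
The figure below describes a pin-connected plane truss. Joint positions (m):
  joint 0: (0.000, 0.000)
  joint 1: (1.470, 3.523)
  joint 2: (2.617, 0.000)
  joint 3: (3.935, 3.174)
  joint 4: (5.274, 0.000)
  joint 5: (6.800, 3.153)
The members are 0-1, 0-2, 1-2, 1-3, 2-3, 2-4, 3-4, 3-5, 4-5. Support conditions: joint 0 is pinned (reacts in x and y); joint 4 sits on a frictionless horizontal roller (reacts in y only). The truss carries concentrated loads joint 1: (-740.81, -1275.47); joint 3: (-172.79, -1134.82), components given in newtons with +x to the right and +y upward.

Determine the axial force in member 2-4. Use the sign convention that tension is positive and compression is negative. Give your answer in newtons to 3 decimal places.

254.539

N=6 nodes, M=9 members, R=3 reactions → 2N=12, M+R=12
member 0 (0-1): L=3.8174, (cx,cy)=(0.3851,0.9229)
member 1 (0-2): L=2.6170, (cx,cy)=(1.0000,0.0000)
member 2 (1-2): L=3.7050, (cx,cy)=(0.3096,-0.9509)
member 3 (1-3): L=2.4896, (cx,cy)=(0.9901,-0.1402)
member 4 (2-3): L=3.4368, (cx,cy)=(0.3835,0.9235)
member 5 (2-4): L=2.6570, (cx,cy)=(1.0000,0.0000)
member 6 (3-4): L=3.4449, (cx,cy)=(0.3887,-0.9214)
member 7 (3-5): L=2.8651, (cx,cy)=(1.0000,-0.0073)
member 8 (4-5): L=3.5029, (cx,cy)=(0.4356,0.9001)
solve A·x = −loads:
  F[0-1] = -1957.9130 N (compression)
  F[0-2] = -159.6462 N (compression)
  F[1-2] = +587.9722 N (tension)
  F[1-3] = -197.1149 N (compression)
  F[2-3] = -605.3733 N (compression)
  F[2-4] = +254.5388 N (tension)
  F[3-4] = -654.8585 N (compression)
  F[3-5] = -0.0000 N (tension)
  F[4-5] = -0.0000 N (tension)
  Rx@0 = +913.6000 N
  Ry@0 = +1806.9247 N
  Ry@4 = +603.3653 N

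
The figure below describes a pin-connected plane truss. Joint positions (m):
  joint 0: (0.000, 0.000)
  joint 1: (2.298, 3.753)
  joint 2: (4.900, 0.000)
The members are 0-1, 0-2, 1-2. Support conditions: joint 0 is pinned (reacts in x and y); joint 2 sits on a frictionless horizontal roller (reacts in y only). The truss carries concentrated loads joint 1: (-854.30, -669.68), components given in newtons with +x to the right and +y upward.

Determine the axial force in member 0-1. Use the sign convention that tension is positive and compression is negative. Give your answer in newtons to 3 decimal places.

N=3 nodes, M=3 members, R=3 reactions → 2N=6, M+R=6
member 0 (0-1): L=4.4007, (cx,cy)=(0.5222,0.8528)
member 1 (0-2): L=4.9000, (cx,cy)=(1.0000,0.0000)
member 2 (1-2): L=4.5668, (cx,cy)=(0.5698,-0.8218)
solve A·x = −loads:
  F[0-1] = -1184.2242 N (compression)
  F[0-2] = -235.9048 N (compression)
  F[1-2] = +414.0368 N (tension)
  Rx@0 = +854.3000 N
  Ry@0 = +1009.9378 N
  Ry@2 = -340.2578 N

-1184.224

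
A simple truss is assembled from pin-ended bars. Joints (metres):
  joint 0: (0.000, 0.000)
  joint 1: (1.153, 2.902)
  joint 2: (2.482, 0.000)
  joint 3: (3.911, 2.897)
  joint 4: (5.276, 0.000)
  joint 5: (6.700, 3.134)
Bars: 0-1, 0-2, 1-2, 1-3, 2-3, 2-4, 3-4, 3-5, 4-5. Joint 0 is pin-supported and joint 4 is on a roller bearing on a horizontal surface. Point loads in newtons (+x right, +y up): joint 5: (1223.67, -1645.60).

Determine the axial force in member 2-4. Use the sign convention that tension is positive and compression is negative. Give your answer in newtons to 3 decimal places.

N=6 nodes, M=9 members, R=3 reactions → 2N=12, M+R=12
member 0 (0-1): L=3.1227, (cx,cy)=(0.3692,0.9293)
member 1 (0-2): L=2.4820, (cx,cy)=(1.0000,0.0000)
member 2 (1-2): L=3.1918, (cx,cy)=(0.4164,-0.9092)
member 3 (1-3): L=2.7580, (cx,cy)=(1.0000,-0.0018)
member 4 (2-3): L=3.2303, (cx,cy)=(0.4424,0.8968)
member 5 (2-4): L=2.7940, (cx,cy)=(1.0000,0.0000)
member 6 (3-4): L=3.2025, (cx,cy)=(0.4262,-0.9046)
member 7 (3-5): L=2.7991, (cx,cy)=(0.9964,0.0847)
member 8 (4-5): L=3.4423, (cx,cy)=(0.4137,0.9104)
solve A·x = −loads:
  F[0-1] = +1260.0646 N (tension)
  F[0-2] = +758.4084 N (tension)
  F[1-2] = -1289.9787 N (compression)
  F[1-3] = +1002.3771 N (tension)
  F[2-3] = +1307.7635 N (tension)
  F[2-4] = -357.2310 N (compression)
  F[3-4] = -1101.8776 N (compression)
  F[3-5] = +2057.9479 N (tension)
  F[4-5] = -1998.8986 N (compression)
  Rx@0 = -1223.6700 N
  Ry@0 = -1171.0228 N
  Ry@4 = +2816.6228 N

-357.231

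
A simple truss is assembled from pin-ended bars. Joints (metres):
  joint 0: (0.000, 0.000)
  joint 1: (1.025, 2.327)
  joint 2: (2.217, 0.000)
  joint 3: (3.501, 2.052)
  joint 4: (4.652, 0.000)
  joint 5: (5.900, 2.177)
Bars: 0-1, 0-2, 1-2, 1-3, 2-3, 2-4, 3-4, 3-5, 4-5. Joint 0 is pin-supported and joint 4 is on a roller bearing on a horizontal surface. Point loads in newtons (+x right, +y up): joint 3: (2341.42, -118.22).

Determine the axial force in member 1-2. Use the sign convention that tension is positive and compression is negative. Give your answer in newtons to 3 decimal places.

-1254.066

N=6 nodes, M=9 members, R=3 reactions → 2N=12, M+R=12
member 0 (0-1): L=2.5427, (cx,cy)=(0.4031,0.9152)
member 1 (0-2): L=2.2170, (cx,cy)=(1.0000,0.0000)
member 2 (1-2): L=2.6145, (cx,cy)=(0.4559,-0.8900)
member 3 (1-3): L=2.4912, (cx,cy)=(0.9939,-0.1104)
member 4 (2-3): L=2.4206, (cx,cy)=(0.5304,0.8477)
member 5 (2-4): L=2.4350, (cx,cy)=(1.0000,0.0000)
member 6 (3-4): L=2.3528, (cx,cy)=(0.4892,-0.8722)
member 7 (3-5): L=2.4023, (cx,cy)=(0.9986,0.0520)
member 8 (4-5): L=2.5093, (cx,cy)=(0.4973,0.8676)
solve A·x = −loads:
  F[0-1] = +1096.5950 N (tension)
  F[0-2] = +1899.3742 N (tension)
  F[1-2] = -1254.0663 N (compression)
  F[1-3] = +1020.0244 N (tension)
  F[2-3] = +1316.6494 N (tension)
  F[2-4] = +629.2199 N (tension)
  F[3-4] = -1286.1919 N (compression)
  F[3-5] = -0.0000 N (compression)
  F[4-5] = +0.0000 N (tension)
  Rx@0 = -2341.4200 N
  Ry@0 = -1003.5517 N
  Ry@4 = +1121.7717 N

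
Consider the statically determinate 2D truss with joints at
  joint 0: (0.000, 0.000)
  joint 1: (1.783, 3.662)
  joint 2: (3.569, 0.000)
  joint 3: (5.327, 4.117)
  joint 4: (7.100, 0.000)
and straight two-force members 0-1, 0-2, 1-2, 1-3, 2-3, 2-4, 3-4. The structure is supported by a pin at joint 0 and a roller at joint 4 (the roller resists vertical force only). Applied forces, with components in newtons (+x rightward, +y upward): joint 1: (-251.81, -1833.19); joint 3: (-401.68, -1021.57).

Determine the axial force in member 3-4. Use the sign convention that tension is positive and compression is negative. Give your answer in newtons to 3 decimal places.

N=5 nodes, M=7 members, R=3 reactions → 2N=10, M+R=10
member 0 (0-1): L=4.0730, (cx,cy)=(0.4378,0.8991)
member 1 (0-2): L=3.5690, (cx,cy)=(1.0000,0.0000)
member 2 (1-2): L=4.0743, (cx,cy)=(0.4384,-0.8988)
member 3 (1-3): L=3.5731, (cx,cy)=(0.9919,0.1273)
member 4 (2-3): L=4.4766, (cx,cy)=(0.3927,0.9197)
member 5 (2-4): L=3.5310, (cx,cy)=(1.0000,0.0000)
member 6 (3-4): L=4.4825, (cx,cy)=(0.3955,-0.9185)
solve A·x = −loads:
  F[0-1] = -2214.1537 N (compression)
  F[0-2] = +315.7797 N (tension)
  F[1-2] = +68.5020 N (tension)
  F[1-3] = -753.6232 N (compression)
  F[2-3] = -66.9480 N (compression)
  F[2-4] = +372.0989 N (tension)
  F[3-4] = -940.7503 N (compression)
  Rx@0 = +653.4900 N
  Ry@0 = +1990.7267 N
  Ry@4 = +864.0333 N

-940.750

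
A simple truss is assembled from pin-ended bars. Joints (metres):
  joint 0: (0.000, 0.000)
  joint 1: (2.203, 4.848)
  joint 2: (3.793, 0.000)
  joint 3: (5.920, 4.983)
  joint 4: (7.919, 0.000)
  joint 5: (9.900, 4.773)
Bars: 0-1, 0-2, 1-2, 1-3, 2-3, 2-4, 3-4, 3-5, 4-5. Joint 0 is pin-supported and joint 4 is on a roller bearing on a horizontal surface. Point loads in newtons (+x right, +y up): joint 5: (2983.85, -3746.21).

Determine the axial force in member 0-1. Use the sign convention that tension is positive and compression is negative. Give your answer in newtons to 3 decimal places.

N=6 nodes, M=9 members, R=3 reactions → 2N=12, M+R=12
member 0 (0-1): L=5.3251, (cx,cy)=(0.4137,0.9104)
member 1 (0-2): L=3.7930, (cx,cy)=(1.0000,0.0000)
member 2 (1-2): L=5.1021, (cx,cy)=(0.3116,-0.9502)
member 3 (1-3): L=3.7195, (cx,cy)=(0.9993,0.0363)
member 4 (2-3): L=5.4180, (cx,cy)=(0.3926,0.9197)
member 5 (2-4): L=4.1260, (cx,cy)=(1.0000,0.0000)
member 6 (3-4): L=5.3690, (cx,cy)=(0.3723,-0.9281)
member 7 (3-5): L=3.9855, (cx,cy)=(0.9986,-0.0527)
member 8 (4-5): L=5.1678, (cx,cy)=(0.3833,0.9236)
solve A·x = −loads:
  F[0-1] = +3004.7870 N (tension)
  F[0-2] = +1740.7579 N (tension)
  F[1-2] = -2798.1168 N (compression)
  F[1-3] = +2116.4854 N (tension)
  F[2-3] = +2890.8607 N (tension)
  F[2-4] = -266.1416 N (compression)
  F[3-4] = -3200.0078 N (compression)
  F[3-5] = +4447.6024 N (tension)
  F[4-5] = -3802.3293 N (compression)
  Rx@0 = -2983.8500 N
  Ry@0 = -2735.5926 N
  Ry@4 = +6481.8026 N

3004.787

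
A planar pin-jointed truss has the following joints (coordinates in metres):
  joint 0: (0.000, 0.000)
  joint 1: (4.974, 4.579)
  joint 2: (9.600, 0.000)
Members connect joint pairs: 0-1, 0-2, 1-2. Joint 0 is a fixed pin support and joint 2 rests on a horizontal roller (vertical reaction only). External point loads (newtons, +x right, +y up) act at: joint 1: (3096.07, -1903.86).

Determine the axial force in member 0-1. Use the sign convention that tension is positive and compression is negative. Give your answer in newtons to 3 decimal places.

N=3 nodes, M=3 members, R=3 reactions → 2N=6, M+R=6
member 0 (0-1): L=6.7608, (cx,cy)=(0.7357,0.6773)
member 1 (0-2): L=9.6000, (cx,cy)=(1.0000,0.0000)
member 2 (1-2): L=6.5090, (cx,cy)=(0.7107,-0.7035)
solve A·x = −loads:
  F[0-1] = +825.8471 N (tension)
  F[0-2] = +2488.4812 N (tension)
  F[1-2] = -3501.4119 N (compression)
  Rx@0 = -3096.0700 N
  Ry@0 = -559.3384 N
  Ry@2 = +2463.1984 N

825.847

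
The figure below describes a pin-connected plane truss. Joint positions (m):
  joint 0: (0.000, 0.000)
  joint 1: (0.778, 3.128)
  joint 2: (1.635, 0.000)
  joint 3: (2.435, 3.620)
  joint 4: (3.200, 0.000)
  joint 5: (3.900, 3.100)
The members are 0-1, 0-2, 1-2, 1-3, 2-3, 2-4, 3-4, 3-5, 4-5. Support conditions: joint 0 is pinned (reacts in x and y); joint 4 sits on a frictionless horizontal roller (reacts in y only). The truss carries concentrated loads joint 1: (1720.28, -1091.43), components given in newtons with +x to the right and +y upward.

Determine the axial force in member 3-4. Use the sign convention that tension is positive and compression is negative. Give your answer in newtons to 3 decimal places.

N=6 nodes, M=9 members, R=3 reactions → 2N=12, M+R=12
member 0 (0-1): L=3.2233, (cx,cy)=(0.2414,0.9704)
member 1 (0-2): L=1.6350, (cx,cy)=(1.0000,0.0000)
member 2 (1-2): L=3.2433, (cx,cy)=(0.2642,-0.9645)
member 3 (1-3): L=1.7285, (cx,cy)=(0.9586,0.2846)
member 4 (2-3): L=3.7073, (cx,cy)=(0.2158,0.9764)
member 5 (2-4): L=1.5650, (cx,cy)=(1.0000,0.0000)
member 6 (3-4): L=3.6999, (cx,cy)=(0.2068,-0.9784)
member 7 (3-5): L=1.5545, (cx,cy)=(0.9424,-0.3345)
member 8 (4-5): L=3.1780, (cx,cy)=(0.2203,0.9754)
solve A·x = −loads:
  F[0-1] = +881.5621 N (tension)
  F[0-2] = +1507.4996 N (tension)
  F[1-2] = -2296.0032 N (compression)
  F[1-3] = -939.6760 N (compression)
  F[2-3] = +2267.8262 N (tension)
  F[2-4] = +411.4364 N (tension)
  F[3-4] = -1989.9264 N (compression)
  F[3-5] = -0.0000 N (compression)
  F[4-5] = +0.0000 N (tension)
  Rx@0 = -1720.2800 N
  Ry@0 = -855.4976 N
  Ry@4 = +1946.9276 N

-1989.926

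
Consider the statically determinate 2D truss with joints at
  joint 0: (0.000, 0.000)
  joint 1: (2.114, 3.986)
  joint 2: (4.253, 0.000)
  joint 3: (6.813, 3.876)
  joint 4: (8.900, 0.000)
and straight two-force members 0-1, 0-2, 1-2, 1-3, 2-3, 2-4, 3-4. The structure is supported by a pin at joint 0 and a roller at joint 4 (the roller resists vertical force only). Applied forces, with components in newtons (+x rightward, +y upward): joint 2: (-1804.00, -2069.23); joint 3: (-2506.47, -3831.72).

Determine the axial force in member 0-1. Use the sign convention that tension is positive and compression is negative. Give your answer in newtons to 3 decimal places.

-3475.625

N=5 nodes, M=7 members, R=3 reactions → 2N=10, M+R=10
member 0 (0-1): L=4.5119, (cx,cy)=(0.4685,0.8834)
member 1 (0-2): L=4.2530, (cx,cy)=(1.0000,0.0000)
member 2 (1-2): L=4.5237, (cx,cy)=(0.4728,-0.8811)
member 3 (1-3): L=4.7003, (cx,cy)=(0.9997,-0.0234)
member 4 (2-3): L=4.6451, (cx,cy)=(0.5511,0.8344)
member 5 (2-4): L=4.6470, (cx,cy)=(1.0000,0.0000)
member 6 (3-4): L=4.4022, (cx,cy)=(0.4741,-0.8805)
solve A·x = −loads:
  F[0-1] = -3475.6253 N (compression)
  F[0-2] = -2682.0029 N (compression)
  F[1-2] = +3572.8355 N (tension)
  F[1-3] = -3318.7807 N (compression)
  F[2-3] = -1293.0480 N (compression)
  F[2-4] = +1524.0239 N (tension)
  F[3-4] = -3214.6551 N (compression)
  Rx@0 = +4310.4700 N
  Ry@0 = +3070.5156 N
  Ry@4 = +2830.4344 N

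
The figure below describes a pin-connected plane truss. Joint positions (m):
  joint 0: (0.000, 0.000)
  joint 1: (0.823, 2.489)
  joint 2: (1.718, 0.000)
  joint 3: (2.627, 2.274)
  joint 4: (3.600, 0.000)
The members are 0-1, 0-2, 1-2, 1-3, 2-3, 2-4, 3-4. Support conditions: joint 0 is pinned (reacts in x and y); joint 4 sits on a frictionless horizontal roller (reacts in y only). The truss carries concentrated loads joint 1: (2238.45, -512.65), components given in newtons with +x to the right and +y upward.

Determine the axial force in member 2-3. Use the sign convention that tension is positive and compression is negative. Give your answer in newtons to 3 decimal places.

1624.118

N=5 nodes, M=7 members, R=3 reactions → 2N=10, M+R=10
member 0 (0-1): L=2.6215, (cx,cy)=(0.3139,0.9494)
member 1 (0-2): L=1.7180, (cx,cy)=(1.0000,0.0000)
member 2 (1-2): L=2.6450, (cx,cy)=(0.3384,-0.9410)
member 3 (1-3): L=1.8168, (cx,cy)=(0.9930,-0.1183)
member 4 (2-3): L=2.4490, (cx,cy)=(0.3712,0.9286)
member 5 (2-4): L=1.8820, (cx,cy)=(1.0000,0.0000)
member 6 (3-4): L=2.4734, (cx,cy)=(0.3934,-0.9194)
solve A·x = −loads:
  F[0-1] = +1213.5393 N (tension)
  F[0-2] = +1857.4738 N (tension)
  F[1-2] = -1602.6278 N (compression)
  F[1-3] = -1324.4978 N (compression)
  F[2-3] = +1624.1182 N (tension)
  F[2-4] = +712.3511 N (tension)
  F[3-4] = -1810.8357 N (compression)
  Rx@0 = -2238.4500 N
  Ry@0 = -1152.1869 N
  Ry@4 = +1664.8369 N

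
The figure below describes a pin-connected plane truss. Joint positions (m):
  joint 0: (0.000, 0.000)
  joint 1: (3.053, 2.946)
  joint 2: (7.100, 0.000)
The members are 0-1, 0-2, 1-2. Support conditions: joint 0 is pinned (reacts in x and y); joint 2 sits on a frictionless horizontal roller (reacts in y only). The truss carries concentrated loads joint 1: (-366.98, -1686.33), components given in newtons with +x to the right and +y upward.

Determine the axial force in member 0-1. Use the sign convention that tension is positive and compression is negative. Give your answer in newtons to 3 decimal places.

-1603.549

N=3 nodes, M=3 members, R=3 reactions → 2N=6, M+R=6
member 0 (0-1): L=4.2426, (cx,cy)=(0.7196,0.6944)
member 1 (0-2): L=7.1000, (cx,cy)=(1.0000,0.0000)
member 2 (1-2): L=5.0057, (cx,cy)=(0.8085,-0.5885)
solve A·x = −loads:
  F[0-1] = -1603.5489 N (compression)
  F[0-2] = +786.9410 N (tension)
  F[1-2] = -973.3624 N (compression)
  Rx@0 = +366.9800 N
  Ry@0 = +1113.4790 N
  Ry@2 = +572.8510 N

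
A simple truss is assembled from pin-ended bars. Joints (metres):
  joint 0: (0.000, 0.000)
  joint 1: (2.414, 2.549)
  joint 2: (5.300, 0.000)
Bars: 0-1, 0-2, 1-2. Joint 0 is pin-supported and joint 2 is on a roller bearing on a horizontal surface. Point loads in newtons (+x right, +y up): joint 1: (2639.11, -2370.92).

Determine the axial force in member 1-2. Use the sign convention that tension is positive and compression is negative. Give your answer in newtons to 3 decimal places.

-3548.613

N=3 nodes, M=3 members, R=3 reactions → 2N=6, M+R=6
member 0 (0-1): L=3.5107, (cx,cy)=(0.6876,0.7261)
member 1 (0-2): L=5.3000, (cx,cy)=(1.0000,0.0000)
member 2 (1-2): L=3.8505, (cx,cy)=(0.7495,-0.6620)
solve A·x = −loads:
  F[0-1] = -29.9839 N (compression)
  F[0-2] = +2659.7275 N (tension)
  F[1-2] = -3548.6129 N (compression)
  Rx@0 = -2639.1100 N
  Ry@0 = +21.7705 N
  Ry@2 = +2349.1495 N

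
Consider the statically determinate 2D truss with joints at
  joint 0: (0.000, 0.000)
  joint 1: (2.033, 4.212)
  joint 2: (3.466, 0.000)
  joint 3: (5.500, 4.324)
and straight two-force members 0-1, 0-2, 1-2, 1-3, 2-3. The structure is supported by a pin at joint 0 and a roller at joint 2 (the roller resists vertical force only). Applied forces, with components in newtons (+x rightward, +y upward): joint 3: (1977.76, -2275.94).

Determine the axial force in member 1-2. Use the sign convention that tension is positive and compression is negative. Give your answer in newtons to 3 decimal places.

N=4 nodes, M=5 members, R=3 reactions → 2N=8, M+R=8
member 0 (0-1): L=4.6770, (cx,cy)=(0.4347,0.9006)
member 1 (0-2): L=3.4660, (cx,cy)=(1.0000,0.0000)
member 2 (1-2): L=4.4491, (cx,cy)=(0.3221,-0.9467)
member 3 (1-3): L=3.4688, (cx,cy)=(0.9995,0.0323)
member 4 (2-3): L=4.7785, (cx,cy)=(0.4257,0.9049)
solve A·x = −loads:
  F[0-1] = +4222.7857 N (tension)
  F[0-2] = +142.1856 N (tension)
  F[1-2] = -3911.4157 N (compression)
  F[1-3] = +3097.0095 N (tension)
  F[2-3] = -2625.6764 N (compression)
  Rx@0 = -1977.7600 N
  Ry@0 = -3802.9706 N
  Ry@2 = +6078.9106 N

-3911.416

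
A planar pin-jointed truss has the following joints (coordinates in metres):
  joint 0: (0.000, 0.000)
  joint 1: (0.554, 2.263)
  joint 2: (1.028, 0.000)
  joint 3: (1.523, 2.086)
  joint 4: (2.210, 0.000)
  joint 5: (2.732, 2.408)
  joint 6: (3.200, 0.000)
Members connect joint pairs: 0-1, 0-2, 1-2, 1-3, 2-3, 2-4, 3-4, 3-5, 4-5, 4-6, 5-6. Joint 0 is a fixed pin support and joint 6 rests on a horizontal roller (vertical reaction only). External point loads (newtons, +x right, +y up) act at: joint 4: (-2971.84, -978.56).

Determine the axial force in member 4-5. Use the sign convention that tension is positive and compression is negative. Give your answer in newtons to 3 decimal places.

N=7 nodes, M=11 members, R=3 reactions → 2N=14, M+R=14
member 0 (0-1): L=2.3298, (cx,cy)=(0.2378,0.9713)
member 1 (0-2): L=1.0280, (cx,cy)=(1.0000,0.0000)
member 2 (1-2): L=2.3121, (cx,cy)=(0.2050,-0.9788)
member 3 (1-3): L=0.9850, (cx,cy)=(0.9837,-0.1797)
member 4 (2-3): L=2.1439, (cx,cy)=(0.2309,0.9730)
member 5 (2-4): L=1.1820, (cx,cy)=(1.0000,0.0000)
member 6 (3-4): L=2.1962, (cx,cy)=(0.3128,-0.9498)
member 7 (3-5): L=1.2511, (cx,cy)=(0.9663,0.2574)
member 8 (4-5): L=2.4639, (cx,cy)=(0.2119,0.9773)
member 9 (4-6): L=0.9900, (cx,cy)=(1.0000,0.0000)
member 10 (5-6): L=2.4531, (cx,cy)=(0.1908,-0.9816)
solve A·x = −loads:
  F[0-1] = -311.6818 N (compression)
  F[0-2] = -2897.7264 N (compression)
  F[1-2] = +335.9985 N (tension)
  F[1-3] = -145.3619 N (compression)
  F[2-3] = -337.9942 N (compression)
  F[2-4] = -2750.8064 N (compression)
  F[3-4] = +236.0528 N (tension)
  F[3-5] = -305.1527 N (compression)
  F[4-5] = +771.8743 N (tension)
  F[4-6] = +131.3467 N (tension)
  F[5-6] = -688.4634 N (compression)
  Rx@0 = +2971.8400 N
  Ry@0 = +302.7420 N
  Ry@6 = +675.8180 N

771.874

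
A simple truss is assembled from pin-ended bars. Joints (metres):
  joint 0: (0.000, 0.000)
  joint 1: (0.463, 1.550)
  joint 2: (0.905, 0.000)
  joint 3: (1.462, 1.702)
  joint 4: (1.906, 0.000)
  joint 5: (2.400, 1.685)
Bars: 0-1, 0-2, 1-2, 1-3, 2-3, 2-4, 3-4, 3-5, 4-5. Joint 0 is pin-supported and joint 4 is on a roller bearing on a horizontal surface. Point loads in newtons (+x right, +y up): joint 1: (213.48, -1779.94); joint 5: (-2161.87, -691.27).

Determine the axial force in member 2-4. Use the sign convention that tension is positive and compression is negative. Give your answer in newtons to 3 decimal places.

-515.985

N=6 nodes, M=9 members, R=3 reactions → 2N=12, M+R=12
member 0 (0-1): L=1.6177, (cx,cy)=(0.2862,0.9582)
member 1 (0-2): L=0.9050, (cx,cy)=(1.0000,0.0000)
member 2 (1-2): L=1.6118, (cx,cy)=(0.2742,-0.9617)
member 3 (1-3): L=1.0105, (cx,cy)=(0.9886,0.1504)
member 4 (2-3): L=1.7908, (cx,cy)=(0.3110,0.9504)
member 5 (2-4): L=1.0010, (cx,cy)=(1.0000,0.0000)
member 6 (3-4): L=1.7590, (cx,cy)=(0.2524,-0.9676)
member 7 (3-5): L=0.9382, (cx,cy)=(0.9998,-0.0181)
member 8 (4-5): L=1.7559, (cx,cy)=(0.2813,0.9596)
solve A·x = −loads:
  F[0-1] = -3032.8706 N (compression)
  F[0-2] = -1080.3417 N (compression)
  F[1-2] = +958.2489 N (tension)
  F[1-3] = -1359.7799 N (compression)
  F[2-3] = -969.6061 N (compression)
  F[2-4] = -515.9852 N (compression)
  F[3-4] = +1200.2406 N (tension)
  F[3-5] = -1949.1719 N (compression)
  F[4-5] = -757.1725 N (compression)
  Rx@0 = +1948.3900 N
  Ry@0 = +2905.9932 N
  Ry@4 = -434.7832 N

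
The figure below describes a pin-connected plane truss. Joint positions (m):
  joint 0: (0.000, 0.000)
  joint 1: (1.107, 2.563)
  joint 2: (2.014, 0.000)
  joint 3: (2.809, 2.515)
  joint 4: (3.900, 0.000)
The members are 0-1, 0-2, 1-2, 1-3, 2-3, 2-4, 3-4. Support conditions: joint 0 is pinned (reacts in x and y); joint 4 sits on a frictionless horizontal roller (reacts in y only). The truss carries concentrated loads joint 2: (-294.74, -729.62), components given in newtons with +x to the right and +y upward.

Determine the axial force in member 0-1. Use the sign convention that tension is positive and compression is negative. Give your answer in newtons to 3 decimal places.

-384.341

N=5 nodes, M=7 members, R=3 reactions → 2N=10, M+R=10
member 0 (0-1): L=2.7918, (cx,cy)=(0.3965,0.9180)
member 1 (0-2): L=2.0140, (cx,cy)=(1.0000,0.0000)
member 2 (1-2): L=2.7188, (cx,cy)=(0.3336,-0.9427)
member 3 (1-3): L=1.7027, (cx,cy)=(0.9996,-0.0282)
member 4 (2-3): L=2.6377, (cx,cy)=(0.3014,0.9535)
member 5 (2-4): L=1.8860, (cx,cy)=(1.0000,0.0000)
member 6 (3-4): L=2.7414, (cx,cy)=(0.3980,-0.9174)
solve A·x = −loads:
  F[0-1] = -384.3413 N (compression)
  F[0-2] = -142.3443 N (compression)
  F[1-2] = +382.6566 N (tension)
  F[1-3] = -280.1647 N (compression)
  F[2-3] = +386.8762 N (tension)
  F[2-4] = +163.4475 N (tension)
  F[3-4] = -410.7076 N (compression)
  Rx@0 = +294.7400 N
  Ry@0 = +352.8367 N
  Ry@4 = +376.7833 N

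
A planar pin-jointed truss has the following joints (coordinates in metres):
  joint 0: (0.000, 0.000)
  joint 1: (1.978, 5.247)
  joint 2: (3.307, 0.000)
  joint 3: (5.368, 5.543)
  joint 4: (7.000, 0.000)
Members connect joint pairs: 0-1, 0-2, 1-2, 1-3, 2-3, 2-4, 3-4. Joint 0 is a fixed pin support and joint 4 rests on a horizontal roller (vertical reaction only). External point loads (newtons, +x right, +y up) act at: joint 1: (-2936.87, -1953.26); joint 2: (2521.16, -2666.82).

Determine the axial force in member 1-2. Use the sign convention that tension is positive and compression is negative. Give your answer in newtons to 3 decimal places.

N=5 nodes, M=7 members, R=3 reactions → 2N=10, M+R=10
member 0 (0-1): L=5.6074, (cx,cy)=(0.3527,0.9357)
member 1 (0-2): L=3.3070, (cx,cy)=(1.0000,0.0000)
member 2 (1-2): L=5.4127, (cx,cy)=(0.2455,-0.9694)
member 3 (1-3): L=3.4029, (cx,cy)=(0.9962,0.0870)
member 4 (2-3): L=5.9138, (cx,cy)=(0.3485,0.9373)
member 5 (2-4): L=3.6930, (cx,cy)=(1.0000,0.0000)
member 6 (3-4): L=5.7783, (cx,cy)=(0.2824,-0.9593)
solve A·x = −loads:
  F[0-1] = -5353.8015 N (compression)
  F[0-2] = +1472.8168 N (tension)
  F[1-2] = +3177.0767 N (tension)
  F[1-3] = +269.2836 N (tension)
  F[2-3] = -440.6248 N (compression)
  F[2-4] = -114.7012 N (compression)
  F[3-4] = +406.1110 N (tension)
  Rx@0 = +415.7100 N
  Ry@0 = +5009.6564 N
  Ry@4 = -389.5764 N

3177.077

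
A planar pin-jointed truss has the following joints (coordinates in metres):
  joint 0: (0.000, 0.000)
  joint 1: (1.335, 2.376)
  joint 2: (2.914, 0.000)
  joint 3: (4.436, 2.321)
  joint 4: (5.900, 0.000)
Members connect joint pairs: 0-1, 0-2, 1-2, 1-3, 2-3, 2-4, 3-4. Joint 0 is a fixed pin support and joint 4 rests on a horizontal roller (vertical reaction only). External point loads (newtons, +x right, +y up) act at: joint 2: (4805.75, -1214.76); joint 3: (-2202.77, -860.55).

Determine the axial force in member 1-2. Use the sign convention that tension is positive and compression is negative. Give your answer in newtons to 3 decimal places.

N=5 nodes, M=7 members, R=3 reactions → 2N=10, M+R=10
member 0 (0-1): L=2.7254, (cx,cy)=(0.4898,0.8718)
member 1 (0-2): L=2.9140, (cx,cy)=(1.0000,0.0000)
member 2 (1-2): L=2.8528, (cx,cy)=(0.5535,-0.8329)
member 3 (1-3): L=3.1015, (cx,cy)=(0.9998,-0.0177)
member 4 (2-3): L=2.7755, (cx,cy)=(0.5484,0.8362)
member 5 (2-4): L=2.9860, (cx,cy)=(1.0000,0.0000)
member 6 (3-4): L=2.7441, (cx,cy)=(0.5335,-0.8458)
solve A·x = −loads:
  F[0-1] = -1944.0833 N (compression)
  F[0-2] = +3555.2758 N (tension)
  F[1-2] = +2079.8009 N (tension)
  F[1-3] = -2103.7678 N (compression)
  F[2-3] = -618.7460 N (compression)
  F[2-4] = +239.9657 N (tension)
  F[3-4] = -449.7958 N (compression)
  Rx@0 = -2602.9800 N
  Ry@0 = +1694.8725 N
  Ry@4 = +380.4375 N

2079.801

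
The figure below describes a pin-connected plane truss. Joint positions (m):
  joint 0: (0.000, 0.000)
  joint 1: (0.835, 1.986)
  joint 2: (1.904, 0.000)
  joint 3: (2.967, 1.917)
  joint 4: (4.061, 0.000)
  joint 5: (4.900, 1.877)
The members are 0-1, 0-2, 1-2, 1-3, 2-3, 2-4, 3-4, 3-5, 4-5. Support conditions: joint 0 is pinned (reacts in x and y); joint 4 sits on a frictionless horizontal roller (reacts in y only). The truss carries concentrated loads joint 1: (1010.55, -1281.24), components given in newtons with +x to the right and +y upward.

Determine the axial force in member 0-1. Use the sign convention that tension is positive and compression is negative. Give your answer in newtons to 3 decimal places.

N=6 nodes, M=9 members, R=3 reactions → 2N=12, M+R=12
member 0 (0-1): L=2.1544, (cx,cy)=(0.3876,0.9218)
member 1 (0-2): L=1.9040, (cx,cy)=(1.0000,0.0000)
member 2 (1-2): L=2.2554, (cx,cy)=(0.4740,-0.8805)
member 3 (1-3): L=2.1331, (cx,cy)=(0.9995,-0.0323)
member 4 (2-3): L=2.1920, (cx,cy)=(0.4849,0.8745)
member 5 (2-4): L=2.1570, (cx,cy)=(1.0000,0.0000)
member 6 (3-4): L=2.2072, (cx,cy)=(0.4957,-0.8685)
member 7 (3-5): L=1.9334, (cx,cy)=(0.9998,-0.0207)
member 8 (4-5): L=2.0560, (cx,cy)=(0.4081,0.9129)
solve A·x = −loads:
  F[0-1] = -567.9937 N (compression)
  F[0-2] = +1230.6928 N (tension)
  F[1-2] = -829.6468 N (compression)
  F[1-3] = -837.9055 N (compression)
  F[2-3] = +835.3368 N (tension)
  F[2-4] = +432.3742 N (tension)
  F[3-4] = -872.3360 N (compression)
  F[3-5] = -0.0000 N (compression)
  F[4-5] = +0.0000 N (tension)
  Rx@0 = -1010.5500 N
  Ry@0 = +523.5971 N
  Ry@4 = +757.6429 N

-567.994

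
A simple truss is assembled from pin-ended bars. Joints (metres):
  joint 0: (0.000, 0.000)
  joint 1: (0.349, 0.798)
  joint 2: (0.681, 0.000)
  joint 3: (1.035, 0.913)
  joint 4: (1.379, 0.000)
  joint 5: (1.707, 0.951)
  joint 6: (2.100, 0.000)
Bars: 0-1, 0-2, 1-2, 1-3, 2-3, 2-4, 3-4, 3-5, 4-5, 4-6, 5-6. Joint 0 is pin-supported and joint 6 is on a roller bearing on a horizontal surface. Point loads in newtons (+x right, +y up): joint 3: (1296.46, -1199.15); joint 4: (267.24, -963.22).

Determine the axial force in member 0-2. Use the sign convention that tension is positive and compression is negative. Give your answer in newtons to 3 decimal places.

N=7 nodes, M=11 members, R=3 reactions → 2N=14, M+R=14
member 0 (0-1): L=0.8710, (cx,cy)=(0.4007,0.9162)
member 1 (0-2): L=0.6810, (cx,cy)=(1.0000,0.0000)
member 2 (1-2): L=0.8643, (cx,cy)=(0.3841,-0.9233)
member 3 (1-3): L=0.6956, (cx,cy)=(0.9862,0.1653)
member 4 (2-3): L=0.9792, (cx,cy)=(0.3615,0.9324)
member 5 (2-4): L=0.6980, (cx,cy)=(1.0000,0.0000)
member 6 (3-4): L=0.9757, (cx,cy)=(0.3526,-0.9358)
member 7 (3-5): L=0.6731, (cx,cy)=(0.9984,0.0565)
member 8 (4-5): L=1.0060, (cx,cy)=(0.3261,0.9454)
member 9 (4-6): L=0.7210, (cx,cy)=(1.0000,0.0000)
member 10 (5-6): L=1.0290, (cx,cy)=(0.3819,-0.9242)
solve A·x = −loads:
  F[0-1] = -409.5071 N (compression)
  F[0-2] = +1727.7888 N (tension)
  F[1-2] = +352.0253 N (tension)
  F[1-3] = -303.4862 N (compression)
  F[2-3] = -348.5947 N (compression)
  F[2-4] = +1989.0300 N (tension)
  F[3-4] = -964.0066 N (compression)
  F[3-5] = -1384.1051 N (compression)
  F[4-5] = +1973.1474 N (tension)
  F[4-6] = +738.5489 N (tension)
  F[5-6] = -1933.7660 N (compression)
  Rx@0 = -1563.7000 N
  Ry@0 = +375.1945 N
  Ry@6 = +1787.1755 N

1727.789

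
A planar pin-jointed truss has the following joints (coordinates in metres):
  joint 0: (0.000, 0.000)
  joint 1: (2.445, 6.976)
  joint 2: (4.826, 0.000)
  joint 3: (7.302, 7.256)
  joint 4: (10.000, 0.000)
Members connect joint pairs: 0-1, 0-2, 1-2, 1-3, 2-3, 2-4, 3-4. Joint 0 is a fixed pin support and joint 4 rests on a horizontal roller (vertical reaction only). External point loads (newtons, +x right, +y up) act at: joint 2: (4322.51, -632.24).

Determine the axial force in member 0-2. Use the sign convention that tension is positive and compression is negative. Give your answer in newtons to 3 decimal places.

N=5 nodes, M=7 members, R=3 reactions → 2N=10, M+R=10
member 0 (0-1): L=7.3921, (cx,cy)=(0.3308,0.9437)
member 1 (0-2): L=4.8260, (cx,cy)=(1.0000,0.0000)
member 2 (1-2): L=7.3711, (cx,cy)=(0.3230,-0.9464)
member 3 (1-3): L=4.8651, (cx,cy)=(0.9983,0.0576)
member 4 (2-3): L=7.6668, (cx,cy)=(0.3230,0.9464)
member 5 (2-4): L=5.1740, (cx,cy)=(1.0000,0.0000)
member 6 (3-4): L=7.7414, (cx,cy)=(0.3485,-0.9373)
solve A·x = −loads:
  F[0-1] = -346.6312 N (compression)
  F[0-2] = +4437.1618 N (tension)
  F[1-2] = +332.1311 N (tension)
  F[1-3] = -222.3041 N (compression)
  F[2-3] = +335.9129 N (tension)
  F[2-4] = +113.4525 N (tension)
  F[3-4] = -325.5289 N (compression)
  Rx@0 = -4322.5100 N
  Ry@0 = +327.1210 N
  Ry@4 = +305.1190 N

4437.162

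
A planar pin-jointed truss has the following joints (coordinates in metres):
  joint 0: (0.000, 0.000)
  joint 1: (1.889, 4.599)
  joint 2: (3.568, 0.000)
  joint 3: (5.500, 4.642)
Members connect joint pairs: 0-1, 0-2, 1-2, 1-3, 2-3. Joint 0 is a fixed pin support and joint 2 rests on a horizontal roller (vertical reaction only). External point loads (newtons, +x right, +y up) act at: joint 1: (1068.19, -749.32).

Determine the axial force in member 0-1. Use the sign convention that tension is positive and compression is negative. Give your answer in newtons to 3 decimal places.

N=4 nodes, M=5 members, R=3 reactions → 2N=8, M+R=8
member 0 (0-1): L=4.9718, (cx,cy)=(0.3799,0.9250)
member 1 (0-2): L=3.5680, (cx,cy)=(1.0000,0.0000)
member 2 (1-2): L=4.8959, (cx,cy)=(0.3429,-0.9394)
member 3 (1-3): L=3.6113, (cx,cy)=(0.9999,0.0119)
member 4 (2-3): L=5.0280, (cx,cy)=(0.3842,0.9232)
solve A·x = −loads:
  F[0-1] = +1107.2761 N (tension)
  F[0-2] = +647.4911 N (tension)
  F[1-2] = -1888.0596 N (compression)
  F[1-3] = -0.0000 N (compression)
  F[2-3] = +0.0000 N (tension)
  Rx@0 = -1068.1900 N
  Ry@0 = -1024.2426 N
  Ry@2 = +1773.5626 N

1107.276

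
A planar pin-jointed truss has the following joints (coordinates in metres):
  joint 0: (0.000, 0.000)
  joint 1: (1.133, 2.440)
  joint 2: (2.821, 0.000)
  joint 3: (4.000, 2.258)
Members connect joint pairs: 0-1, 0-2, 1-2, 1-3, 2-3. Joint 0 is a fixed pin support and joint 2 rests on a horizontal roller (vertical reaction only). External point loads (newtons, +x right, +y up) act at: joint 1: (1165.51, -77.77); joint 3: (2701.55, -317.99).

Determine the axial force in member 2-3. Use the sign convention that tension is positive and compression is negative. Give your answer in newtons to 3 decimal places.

N=4 nodes, M=5 members, R=3 reactions → 2N=8, M+R=8
member 0 (0-1): L=2.6902, (cx,cy)=(0.4212,0.9070)
member 1 (0-2): L=2.8210, (cx,cy)=(1.0000,0.0000)
member 2 (1-2): L=2.9670, (cx,cy)=(0.5689,-0.8224)
member 3 (1-3): L=2.8728, (cx,cy)=(0.9980,-0.0634)
member 4 (2-3): L=2.5473, (cx,cy)=(0.4628,0.8864)
solve A·x = −loads:
  F[0-1] = +3590.8405 N (tension)
  F[0-2] = +2354.7596 N (tension)
  F[1-2] = -4269.0628 N (compression)
  F[1-3] = +2781.1733 N (tension)
  F[2-3] = -159.9582 N (compression)
  Rx@0 = -3867.0600 N
  Ry@0 = -3256.8517 N
  Ry@2 = +3652.6117 N

-159.958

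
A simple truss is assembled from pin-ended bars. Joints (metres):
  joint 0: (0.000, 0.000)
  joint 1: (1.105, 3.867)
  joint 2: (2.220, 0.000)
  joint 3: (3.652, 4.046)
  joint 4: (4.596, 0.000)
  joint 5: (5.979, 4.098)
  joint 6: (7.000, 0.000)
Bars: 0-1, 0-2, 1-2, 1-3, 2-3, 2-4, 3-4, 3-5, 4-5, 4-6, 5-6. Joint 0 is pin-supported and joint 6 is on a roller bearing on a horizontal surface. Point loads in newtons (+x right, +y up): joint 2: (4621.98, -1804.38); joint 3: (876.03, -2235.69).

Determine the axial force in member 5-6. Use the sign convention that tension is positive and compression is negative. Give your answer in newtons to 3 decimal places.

-2313.611

N=7 nodes, M=11 members, R=3 reactions → 2N=14, M+R=14
member 0 (0-1): L=4.0218, (cx,cy)=(0.2748,0.9615)
member 1 (0-2): L=2.2200, (cx,cy)=(1.0000,0.0000)
member 2 (1-2): L=4.0245, (cx,cy)=(0.2771,-0.9609)
member 3 (1-3): L=2.5533, (cx,cy)=(0.9975,0.0701)
member 4 (2-3): L=4.2919, (cx,cy)=(0.3336,0.9427)
member 5 (2-4): L=2.3760, (cx,cy)=(1.0000,0.0000)
member 6 (3-4): L=4.1547, (cx,cy)=(0.2272,-0.9738)
member 7 (3-5): L=2.3276, (cx,cy)=(0.9998,0.0223)
member 8 (4-5): L=4.3251, (cx,cy)=(0.3198,0.9475)
member 9 (4-6): L=2.4040, (cx,cy)=(1.0000,0.0000)
member 10 (5-6): L=4.2233, (cx,cy)=(0.2418,-0.9703)
solve A·x = −loads:
  F[0-1] = -1866.9369 N (compression)
  F[0-2] = +6010.9583 N (tension)
  F[1-2] = +1794.3392 N (tension)
  F[1-3] = -1012.5620 N (compression)
  F[2-3] = +85.1593 N (tension)
  F[2-4] = +1857.6873 N (tension)
  F[3-4] = -2335.7276 N (compression)
  F[3-5] = -1327.3077 N (compression)
  F[4-5] = +2400.6776 N (tension)
  F[4-6] = +559.3284 N (tension)
  F[5-6] = -2313.6112 N (compression)
  Rx@0 = -5498.0100 N
  Ry@0 = +1795.0870 N
  Ry@6 = +2244.9830 N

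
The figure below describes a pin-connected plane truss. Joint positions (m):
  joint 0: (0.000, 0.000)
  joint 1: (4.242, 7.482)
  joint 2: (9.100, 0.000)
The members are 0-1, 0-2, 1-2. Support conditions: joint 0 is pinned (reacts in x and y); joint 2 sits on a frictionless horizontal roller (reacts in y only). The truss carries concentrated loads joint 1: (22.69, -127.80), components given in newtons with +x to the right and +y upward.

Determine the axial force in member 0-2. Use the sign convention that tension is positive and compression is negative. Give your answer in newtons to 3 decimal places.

N=3 nodes, M=3 members, R=3 reactions → 2N=6, M+R=6
member 0 (0-1): L=8.6009, (cx,cy)=(0.4932,0.8699)
member 1 (0-2): L=9.1000, (cx,cy)=(1.0000,0.0000)
member 2 (1-2): L=8.9208, (cx,cy)=(0.5446,-0.8387)
solve A·x = −loads:
  F[0-1] = -56.9826 N (compression)
  F[0-2] = +50.7942 N (tension)
  F[1-2] = -93.2738 N (compression)
  Rx@0 = -22.6900 N
  Ry@0 = +49.5699 N
  Ry@2 = +78.2301 N

50.794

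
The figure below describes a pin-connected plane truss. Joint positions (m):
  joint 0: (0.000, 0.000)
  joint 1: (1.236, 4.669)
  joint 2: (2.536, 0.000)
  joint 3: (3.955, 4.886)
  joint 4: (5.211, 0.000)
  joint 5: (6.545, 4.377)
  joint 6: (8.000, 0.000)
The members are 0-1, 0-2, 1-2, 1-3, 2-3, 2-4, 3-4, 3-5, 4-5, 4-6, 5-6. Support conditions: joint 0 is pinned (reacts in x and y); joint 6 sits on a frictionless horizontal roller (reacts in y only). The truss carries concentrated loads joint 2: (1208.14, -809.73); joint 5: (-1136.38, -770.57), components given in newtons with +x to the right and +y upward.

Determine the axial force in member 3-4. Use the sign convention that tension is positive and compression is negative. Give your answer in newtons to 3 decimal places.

726.597

N=7 nodes, M=11 members, R=3 reactions → 2N=14, M+R=14
member 0 (0-1): L=4.8298, (cx,cy)=(0.2559,0.9667)
member 1 (0-2): L=2.5360, (cx,cy)=(1.0000,0.0000)
member 2 (1-2): L=4.8466, (cx,cy)=(0.2682,-0.9634)
member 3 (1-3): L=2.7276, (cx,cy)=(0.9968,0.0796)
member 4 (2-3): L=5.0879, (cx,cy)=(0.2789,0.9603)
member 5 (2-4): L=2.6750, (cx,cy)=(1.0000,0.0000)
member 6 (3-4): L=5.0449, (cx,cy)=(0.2490,-0.9685)
member 7 (3-5): L=2.6395, (cx,cy)=(0.9812,-0.1928)
member 8 (4-5): L=4.5758, (cx,cy)=(0.2915,0.9566)
member 9 (4-6): L=2.7890, (cx,cy)=(1.0000,0.0000)
member 10 (5-6): L=4.6125, (cx,cy)=(0.3154,-0.9489)
solve A·x = −loads:
  F[0-1] = -1360.2296 N (compression)
  F[0-2] = +419.8559 N (tension)
  F[1-2] = +1307.0707 N (tension)
  F[1-3] = -700.9119 N (compression)
  F[2-3] = -468.0137 N (compression)
  F[2-4] = -307.1617 N (compression)
  F[3-4] = +726.5973 N (tension)
  F[3-5] = -1029.4385 N (compression)
  F[4-5] = -735.6760 N (compression)
  F[4-6] = +88.2125 N (tension)
  F[5-6] = -279.6428 N (compression)
  Rx@0 = -71.7600 N
  Ry@0 = +1314.9349 N
  Ry@6 = +265.3651 N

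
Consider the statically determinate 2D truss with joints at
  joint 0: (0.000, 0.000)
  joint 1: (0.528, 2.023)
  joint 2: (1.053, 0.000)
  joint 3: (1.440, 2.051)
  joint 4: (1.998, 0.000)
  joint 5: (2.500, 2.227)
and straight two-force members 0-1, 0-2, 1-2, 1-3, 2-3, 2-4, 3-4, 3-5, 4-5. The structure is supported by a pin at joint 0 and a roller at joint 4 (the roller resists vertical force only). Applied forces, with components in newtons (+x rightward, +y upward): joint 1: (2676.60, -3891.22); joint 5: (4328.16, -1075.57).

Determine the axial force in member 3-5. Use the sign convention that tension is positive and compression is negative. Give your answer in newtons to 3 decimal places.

4813.335

N=6 nodes, M=9 members, R=3 reactions → 2N=12, M+R=12
member 0 (0-1): L=2.0908, (cx,cy)=(0.2525,0.9676)
member 1 (0-2): L=1.0530, (cx,cy)=(1.0000,0.0000)
member 2 (1-2): L=2.0900, (cx,cy)=(0.2512,-0.9679)
member 3 (1-3): L=0.9124, (cx,cy)=(0.9995,0.0307)
member 4 (2-3): L=2.0872, (cx,cy)=(0.1854,0.9827)
member 5 (2-4): L=0.9450, (cx,cy)=(1.0000,0.0000)
member 6 (3-4): L=2.1256, (cx,cy)=(0.2625,-0.9649)
member 7 (3-5): L=1.0745, (cx,cy)=(0.9865,0.1638)
member 8 (4-5): L=2.2829, (cx,cy)=(0.2199,0.9755)
solve A·x = −loads:
  F[0-1] = +5107.1905 N (tension)
  F[0-2] = +5714.9967 N (tension)
  F[1-2] = -9096.9713 N (compression)
  F[1-3] = +898.6969 N (tension)
  F[2-3] = +8960.6695 N (tension)
  F[2-4] = +1768.4296 N (tension)
  F[3-4] = -8336.8718 N (compression)
  F[3-5] = +4813.3350 N (tension)
  F[4-5] = -1910.7410 N (compression)
  Rx@0 = -7004.7600 N
  Ry@0 = -4941.6501 N
  Ry@4 = +9908.4401 N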